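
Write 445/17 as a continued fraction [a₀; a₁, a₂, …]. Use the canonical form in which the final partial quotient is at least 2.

Repeatedly divide and take the remainder:
445 ÷ 17 → quotient 26, remainder 3
17 ÷ 3 → quotient 5, remainder 2
3 ÷ 2 → quotient 1, remainder 1
2 ÷ 1 → quotient 2, remainder 0

[26; 5, 1, 2]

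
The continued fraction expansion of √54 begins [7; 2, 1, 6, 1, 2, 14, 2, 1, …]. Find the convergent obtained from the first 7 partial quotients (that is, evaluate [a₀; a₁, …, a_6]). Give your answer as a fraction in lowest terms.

a_0 = 7: 7/1
a_1 = 2: 15/2
a_2 = 1: 22/3
a_3 = 6: 147/20
a_4 = 1: 169/23
a_5 = 2: 485/66
a_6 = 14: 6959/947

6959/947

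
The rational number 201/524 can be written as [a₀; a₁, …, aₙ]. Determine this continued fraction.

[0; 2, 1, 1, 1, 1, 5, 7]

201 = 0·524 + 201, so a_0 = 0
524 = 2·201 + 122, so a_1 = 2
201 = 1·122 + 79, so a_2 = 1
122 = 1·79 + 43, so a_3 = 1
79 = 1·43 + 36, so a_4 = 1
43 = 1·36 + 7, so a_5 = 1
36 = 5·7 + 1, so a_6 = 5
7 = 7·1 + 0, so a_7 = 7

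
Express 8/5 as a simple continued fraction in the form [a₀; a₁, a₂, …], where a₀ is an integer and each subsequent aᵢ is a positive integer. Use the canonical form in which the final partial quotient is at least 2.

[1; 1, 1, 2]

⌊8/5⌋ = 1, remainder 3
⌊5/3⌋ = 1, remainder 2
⌊3/2⌋ = 1, remainder 1
⌊2/1⌋ = 2, remainder 0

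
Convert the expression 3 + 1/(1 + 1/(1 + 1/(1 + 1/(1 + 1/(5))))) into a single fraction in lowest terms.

a_0 = 3: 3/1
a_1 = 1: 4/1
a_2 = 1: 7/2
a_3 = 1: 11/3
a_4 = 1: 18/5
a_5 = 5: 101/28

101/28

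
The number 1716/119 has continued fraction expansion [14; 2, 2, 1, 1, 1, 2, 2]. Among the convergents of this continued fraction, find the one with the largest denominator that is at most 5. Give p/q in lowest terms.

a_0 = 14: 14/1  (≤ bound)
a_1 = 2: 29/2  (≤ bound)
a_2 = 2: 72/5  (≤ bound)
a_3 = 1: 101/7  (> 5, stop)

72/5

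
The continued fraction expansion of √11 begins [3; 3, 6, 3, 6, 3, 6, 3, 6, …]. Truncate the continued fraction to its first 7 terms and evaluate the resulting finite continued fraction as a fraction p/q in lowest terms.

Use the convergent recurrence hₖ = aₖ·hₖ₋₁ + hₖ₋₂ (and likewise for the denominators kₖ):
a_0 = 3: 3/1
a_1 = 3: 10/3
a_2 = 6: 63/19
a_3 = 3: 199/60
a_4 = 6: 1257/379
a_5 = 3: 3970/1197
a_6 = 6: 25077/7561

25077/7561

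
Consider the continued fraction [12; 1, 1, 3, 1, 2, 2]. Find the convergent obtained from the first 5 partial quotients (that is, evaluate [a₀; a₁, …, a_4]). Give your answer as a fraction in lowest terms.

Start with 1.
3 + 1/(1/1) = 3 + 1/1 = 4/1
1 + 1/(4/1) = 1 + 1/4 = 5/4
1 + 1/(5/4) = 1 + 4/5 = 9/5
12 + 1/(9/5) = 12 + 5/9 = 113/9

113/9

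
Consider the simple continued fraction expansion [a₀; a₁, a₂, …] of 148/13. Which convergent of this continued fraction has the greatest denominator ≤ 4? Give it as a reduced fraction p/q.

a_0 = 11: 11/1  (≤ bound)
a_1 = 2: 23/2  (≤ bound)
a_2 = 1: 34/3  (≤ bound)
a_3 = 1: 57/5  (> 4, stop)

34/3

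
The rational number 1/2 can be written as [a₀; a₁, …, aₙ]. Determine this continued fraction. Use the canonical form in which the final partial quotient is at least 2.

1 = 0·2 + 1, so a_0 = 0
2 = 2·1 + 0, so a_1 = 2

[0; 2]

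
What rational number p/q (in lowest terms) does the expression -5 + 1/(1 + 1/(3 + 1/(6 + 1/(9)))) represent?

-971/229

Compute successive convergents:
a_0 = -5: -5/1
a_1 = 1: -4/1
a_2 = 3: -17/4
a_3 = 6: -106/25
a_4 = 9: -971/229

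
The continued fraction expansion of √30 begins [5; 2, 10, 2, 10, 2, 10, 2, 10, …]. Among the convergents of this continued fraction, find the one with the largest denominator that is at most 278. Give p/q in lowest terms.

241/44

a_0 = 5: 5/1  (≤ bound)
a_1 = 2: 11/2  (≤ bound)
a_2 = 10: 115/21  (≤ bound)
a_3 = 2: 241/44  (≤ bound)
a_4 = 10: 2525/461  (> 278, stop)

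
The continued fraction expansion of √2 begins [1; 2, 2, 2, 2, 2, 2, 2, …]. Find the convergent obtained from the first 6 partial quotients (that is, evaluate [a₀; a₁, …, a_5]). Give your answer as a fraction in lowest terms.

Start with 2.
2 + 1/(2/1) = 2 + 1/2 = 5/2
2 + 1/(5/2) = 2 + 2/5 = 12/5
2 + 1/(12/5) = 2 + 5/12 = 29/12
2 + 1/(29/12) = 2 + 12/29 = 70/29
1 + 1/(70/29) = 1 + 29/70 = 99/70

99/70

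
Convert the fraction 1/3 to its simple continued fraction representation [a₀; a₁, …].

Apply division with remainder until the remainder is 0:
1 = 0·3 + 1, so a_0 = 0
3 = 3·1 + 0, so a_1 = 3

[0; 3]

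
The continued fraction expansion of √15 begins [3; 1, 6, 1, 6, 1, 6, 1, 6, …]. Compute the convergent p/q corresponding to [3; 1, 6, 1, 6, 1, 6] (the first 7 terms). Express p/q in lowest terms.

a_0 = 3: 3/1
a_1 = 1: 4/1
a_2 = 6: 27/7
a_3 = 1: 31/8
a_4 = 6: 213/55
a_5 = 1: 244/63
a_6 = 6: 1677/433

1677/433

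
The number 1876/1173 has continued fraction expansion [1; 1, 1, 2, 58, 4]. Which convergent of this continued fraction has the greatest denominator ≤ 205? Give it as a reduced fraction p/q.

8/5

List convergents until the denominator exceeds the bound:
a_0 = 1: 1/1  (≤ bound)
a_1 = 1: 2/1  (≤ bound)
a_2 = 1: 3/2  (≤ bound)
a_3 = 2: 8/5  (≤ bound)
a_4 = 58: 467/292  (> 205, stop)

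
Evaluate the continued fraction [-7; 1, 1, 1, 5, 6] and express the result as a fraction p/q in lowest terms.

-667/105

Compute successive convergents:
a_0 = -7: -7/1
a_1 = 1: -6/1
a_2 = 1: -13/2
a_3 = 1: -19/3
a_4 = 5: -108/17
a_5 = 6: -667/105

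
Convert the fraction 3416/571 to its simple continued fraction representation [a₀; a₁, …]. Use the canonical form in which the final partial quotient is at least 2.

[5; 1, 56, 10]

3416 ÷ 571 → quotient 5, remainder 561
571 ÷ 561 → quotient 1, remainder 10
561 ÷ 10 → quotient 56, remainder 1
10 ÷ 1 → quotient 10, remainder 0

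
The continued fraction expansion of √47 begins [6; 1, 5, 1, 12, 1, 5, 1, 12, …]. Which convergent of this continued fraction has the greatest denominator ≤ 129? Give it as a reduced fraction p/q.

665/97

a_0 = 6: 6/1  (≤ bound)
a_1 = 1: 7/1  (≤ bound)
a_2 = 5: 41/6  (≤ bound)
a_3 = 1: 48/7  (≤ bound)
a_4 = 12: 617/90  (≤ bound)
a_5 = 1: 665/97  (≤ bound)
a_6 = 5: 3942/575  (> 129, stop)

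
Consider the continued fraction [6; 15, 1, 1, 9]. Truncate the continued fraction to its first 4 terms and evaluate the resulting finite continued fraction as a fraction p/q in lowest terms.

188/31

Start with 1.
1 + 1/(1/1) = 1 + 1/1 = 2/1
15 + 1/(2/1) = 15 + 1/2 = 31/2
6 + 1/(31/2) = 6 + 2/31 = 188/31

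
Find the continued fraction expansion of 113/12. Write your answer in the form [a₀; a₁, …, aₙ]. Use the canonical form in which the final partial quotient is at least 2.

[9; 2, 2, 2]

113 ÷ 12 → quotient 9, remainder 5
12 ÷ 5 → quotient 2, remainder 2
5 ÷ 2 → quotient 2, remainder 1
2 ÷ 1 → quotient 2, remainder 0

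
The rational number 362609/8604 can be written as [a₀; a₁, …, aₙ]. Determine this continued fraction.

[42; 6, 1, 13, 1, 19, 1, 3]

Repeatedly divide and take the remainder:
362609 ÷ 8604 → quotient 42, remainder 1241
8604 ÷ 1241 → quotient 6, remainder 1158
1241 ÷ 1158 → quotient 1, remainder 83
1158 ÷ 83 → quotient 13, remainder 79
83 ÷ 79 → quotient 1, remainder 4
79 ÷ 4 → quotient 19, remainder 3
4 ÷ 3 → quotient 1, remainder 1
3 ÷ 1 → quotient 3, remainder 0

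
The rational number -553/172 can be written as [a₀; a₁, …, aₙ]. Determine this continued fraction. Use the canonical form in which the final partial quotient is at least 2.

Repeatedly divide and take the remainder:
-553 ÷ 172 → quotient -4, remainder 135
172 ÷ 135 → quotient 1, remainder 37
135 ÷ 37 → quotient 3, remainder 24
37 ÷ 24 → quotient 1, remainder 13
24 ÷ 13 → quotient 1, remainder 11
13 ÷ 11 → quotient 1, remainder 2
11 ÷ 2 → quotient 5, remainder 1
2 ÷ 1 → quotient 2, remainder 0

[-4; 1, 3, 1, 1, 1, 5, 2]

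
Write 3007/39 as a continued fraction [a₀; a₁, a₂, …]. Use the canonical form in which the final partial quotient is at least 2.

⌊3007/39⌋ = 77, remainder 4
⌊39/4⌋ = 9, remainder 3
⌊4/3⌋ = 1, remainder 1
⌊3/1⌋ = 3, remainder 0

[77; 9, 1, 3]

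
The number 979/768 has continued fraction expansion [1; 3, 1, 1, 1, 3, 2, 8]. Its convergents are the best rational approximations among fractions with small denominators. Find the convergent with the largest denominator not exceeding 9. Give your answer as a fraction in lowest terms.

9/7

a_0 = 1: 1/1  (≤ bound)
a_1 = 3: 4/3  (≤ bound)
a_2 = 1: 5/4  (≤ bound)
a_3 = 1: 9/7  (≤ bound)
a_4 = 1: 14/11  (> 9, stop)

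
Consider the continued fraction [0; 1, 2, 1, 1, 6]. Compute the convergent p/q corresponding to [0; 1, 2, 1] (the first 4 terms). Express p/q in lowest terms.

3/4

Collapse the nested fraction from the inside out:
Start with 1.
2 + 1/(1/1) = 2 + 1/1 = 3/1
1 + 1/(3/1) = 1 + 1/3 = 4/3
0 + 1/(4/3) = 0 + 3/4 = 3/4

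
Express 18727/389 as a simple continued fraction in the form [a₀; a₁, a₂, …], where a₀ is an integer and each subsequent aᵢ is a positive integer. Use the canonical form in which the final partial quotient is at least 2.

[48; 7, 13, 1, 3]

⌊18727/389⌋ = 48, remainder 55
⌊389/55⌋ = 7, remainder 4
⌊55/4⌋ = 13, remainder 3
⌊4/3⌋ = 1, remainder 1
⌊3/1⌋ = 3, remainder 0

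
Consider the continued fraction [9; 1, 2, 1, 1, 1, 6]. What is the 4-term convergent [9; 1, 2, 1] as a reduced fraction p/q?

a_0 = 9: 9/1
a_1 = 1: 10/1
a_2 = 2: 29/3
a_3 = 1: 39/4

39/4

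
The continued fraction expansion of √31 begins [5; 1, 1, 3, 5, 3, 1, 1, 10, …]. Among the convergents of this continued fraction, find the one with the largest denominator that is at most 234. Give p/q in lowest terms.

List convergents until the denominator exceeds the bound:
a_0 = 5: 5/1  (≤ bound)
a_1 = 1: 6/1  (≤ bound)
a_2 = 1: 11/2  (≤ bound)
a_3 = 3: 39/7  (≤ bound)
a_4 = 5: 206/37  (≤ bound)
a_5 = 3: 657/118  (≤ bound)
a_6 = 1: 863/155  (≤ bound)
a_7 = 1: 1520/273  (> 234, stop)

863/155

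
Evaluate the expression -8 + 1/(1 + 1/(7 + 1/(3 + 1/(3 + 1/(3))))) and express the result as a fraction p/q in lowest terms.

-1951/274

Start with 3.
3 + 1/(3/1) = 3 + 1/3 = 10/3
3 + 1/(10/3) = 3 + 3/10 = 33/10
7 + 1/(33/10) = 7 + 10/33 = 241/33
1 + 1/(241/33) = 1 + 33/241 = 274/241
-8 + 1/(274/241) = -8 + 241/274 = -1951/274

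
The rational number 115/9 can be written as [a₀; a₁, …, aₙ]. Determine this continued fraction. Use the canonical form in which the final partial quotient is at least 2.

115 ÷ 9 → quotient 12, remainder 7
9 ÷ 7 → quotient 1, remainder 2
7 ÷ 2 → quotient 3, remainder 1
2 ÷ 1 → quotient 2, remainder 0

[12; 1, 3, 2]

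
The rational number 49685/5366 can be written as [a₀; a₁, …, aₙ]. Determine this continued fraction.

[9; 3, 1, 6, 39, 1, 1, 2]

⌊49685/5366⌋ = 9, remainder 1391
⌊5366/1391⌋ = 3, remainder 1193
⌊1391/1193⌋ = 1, remainder 198
⌊1193/198⌋ = 6, remainder 5
⌊198/5⌋ = 39, remainder 3
⌊5/3⌋ = 1, remainder 2
⌊3/2⌋ = 1, remainder 1
⌊2/1⌋ = 2, remainder 0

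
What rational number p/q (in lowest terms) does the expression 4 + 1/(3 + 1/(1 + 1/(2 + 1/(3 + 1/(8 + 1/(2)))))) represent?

Work from the innermost term outward:
Start with 2.
8 + 1/(2/1) = 8 + 1/2 = 17/2
3 + 1/(17/2) = 3 + 2/17 = 53/17
2 + 1/(53/17) = 2 + 17/53 = 123/53
1 + 1/(123/53) = 1 + 53/123 = 176/123
3 + 1/(176/123) = 3 + 123/176 = 651/176
4 + 1/(651/176) = 4 + 176/651 = 2780/651

2780/651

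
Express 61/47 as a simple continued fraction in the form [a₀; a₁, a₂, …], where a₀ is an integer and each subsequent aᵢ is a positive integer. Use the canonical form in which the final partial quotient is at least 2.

⌊61/47⌋ = 1, remainder 14
⌊47/14⌋ = 3, remainder 5
⌊14/5⌋ = 2, remainder 4
⌊5/4⌋ = 1, remainder 1
⌊4/1⌋ = 4, remainder 0

[1; 3, 2, 1, 4]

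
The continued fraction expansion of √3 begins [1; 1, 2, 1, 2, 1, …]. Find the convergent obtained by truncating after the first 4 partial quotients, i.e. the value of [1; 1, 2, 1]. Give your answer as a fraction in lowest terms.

Start with 1.
2 + 1/(1/1) = 2 + 1/1 = 3/1
1 + 1/(3/1) = 1 + 1/3 = 4/3
1 + 1/(4/3) = 1 + 3/4 = 7/4

7/4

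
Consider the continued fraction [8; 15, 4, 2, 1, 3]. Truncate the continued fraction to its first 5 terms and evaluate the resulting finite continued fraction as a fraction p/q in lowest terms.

Start with 1.
2 + 1/(1/1) = 2 + 1/1 = 3/1
4 + 1/(3/1) = 4 + 1/3 = 13/3
15 + 1/(13/3) = 15 + 3/13 = 198/13
8 + 1/(198/13) = 8 + 13/198 = 1597/198

1597/198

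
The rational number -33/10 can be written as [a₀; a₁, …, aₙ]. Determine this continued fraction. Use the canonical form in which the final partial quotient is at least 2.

[-4; 1, 2, 3]

⌊-33/10⌋ = -4, remainder 7
⌊10/7⌋ = 1, remainder 3
⌊7/3⌋ = 2, remainder 1
⌊3/1⌋ = 3, remainder 0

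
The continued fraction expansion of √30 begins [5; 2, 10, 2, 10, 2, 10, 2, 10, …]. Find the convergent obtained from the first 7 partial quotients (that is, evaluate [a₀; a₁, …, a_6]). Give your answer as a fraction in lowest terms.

Start with 10.
2 + 1/(10/1) = 2 + 1/10 = 21/10
10 + 1/(21/10) = 10 + 10/21 = 220/21
2 + 1/(220/21) = 2 + 21/220 = 461/220
10 + 1/(461/220) = 10 + 220/461 = 4830/461
2 + 1/(4830/461) = 2 + 461/4830 = 10121/4830
5 + 1/(10121/4830) = 5 + 4830/10121 = 55435/10121

55435/10121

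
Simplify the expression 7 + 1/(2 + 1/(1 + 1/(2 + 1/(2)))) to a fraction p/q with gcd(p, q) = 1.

Starting at the tail and folding back:
Start with 2.
2 + 1/(2/1) = 2 + 1/2 = 5/2
1 + 1/(5/2) = 1 + 2/5 = 7/5
2 + 1/(7/5) = 2 + 5/7 = 19/7
7 + 1/(19/7) = 7 + 7/19 = 140/19

140/19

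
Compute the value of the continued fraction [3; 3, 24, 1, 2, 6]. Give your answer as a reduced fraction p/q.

a_0 = 3: 3/1
a_1 = 3: 10/3
a_2 = 24: 243/73
a_3 = 1: 253/76
a_4 = 2: 749/225
a_5 = 6: 4747/1426

4747/1426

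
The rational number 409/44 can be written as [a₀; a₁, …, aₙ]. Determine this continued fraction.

[9; 3, 2, 1, 1, 2]

409 = 9·44 + 13, so a_0 = 9
44 = 3·13 + 5, so a_1 = 3
13 = 2·5 + 3, so a_2 = 2
5 = 1·3 + 2, so a_3 = 1
3 = 1·2 + 1, so a_4 = 1
2 = 2·1 + 0, so a_5 = 2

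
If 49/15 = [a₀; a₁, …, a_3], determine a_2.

1

⌊49/15⌋ = 3, remainder 4
⌊15/4⌋ = 3, remainder 3
⌊4/3⌋ = 1, remainder 1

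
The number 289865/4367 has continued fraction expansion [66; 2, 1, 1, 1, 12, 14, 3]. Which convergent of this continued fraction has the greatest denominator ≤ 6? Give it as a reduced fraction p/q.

List convergents until the denominator exceeds the bound:
a_0 = 66: 66/1  (≤ bound)
a_1 = 2: 133/2  (≤ bound)
a_2 = 1: 199/3  (≤ bound)
a_3 = 1: 332/5  (≤ bound)
a_4 = 1: 531/8  (> 6, stop)

332/5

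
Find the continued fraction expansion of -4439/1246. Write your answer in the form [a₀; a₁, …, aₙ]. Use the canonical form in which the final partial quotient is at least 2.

Apply division with remainder until the remainder is 0:
-4439 = -4·1246 + 545, so a_0 = -4
1246 = 2·545 + 156, so a_1 = 2
545 = 3·156 + 77, so a_2 = 3
156 = 2·77 + 2, so a_3 = 2
77 = 38·2 + 1, so a_4 = 38
2 = 2·1 + 0, so a_5 = 2

[-4; 2, 3, 2, 38, 2]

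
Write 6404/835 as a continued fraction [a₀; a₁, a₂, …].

Run the Euclidean algorithm, recording each quotient:
⌊6404/835⌋ = 7, remainder 559
⌊835/559⌋ = 1, remainder 276
⌊559/276⌋ = 2, remainder 7
⌊276/7⌋ = 39, remainder 3
⌊7/3⌋ = 2, remainder 1
⌊3/1⌋ = 3, remainder 0

[7; 1, 2, 39, 2, 3]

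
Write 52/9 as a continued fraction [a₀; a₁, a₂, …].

Apply division with remainder until the remainder is 0:
52 ÷ 9 → quotient 5, remainder 7
9 ÷ 7 → quotient 1, remainder 2
7 ÷ 2 → quotient 3, remainder 1
2 ÷ 1 → quotient 2, remainder 0

[5; 1, 3, 2]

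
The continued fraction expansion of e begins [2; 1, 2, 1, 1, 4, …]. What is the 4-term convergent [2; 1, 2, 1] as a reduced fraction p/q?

Start with 1.
2 + 1/(1/1) = 2 + 1/1 = 3/1
1 + 1/(3/1) = 1 + 1/3 = 4/3
2 + 1/(4/3) = 2 + 3/4 = 11/4

11/4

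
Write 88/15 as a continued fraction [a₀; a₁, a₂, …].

[5; 1, 6, 2]

Repeatedly divide and take the remainder:
88 = 5·15 + 13, so a_0 = 5
15 = 1·13 + 2, so a_1 = 1
13 = 6·2 + 1, so a_2 = 6
2 = 2·1 + 0, so a_3 = 2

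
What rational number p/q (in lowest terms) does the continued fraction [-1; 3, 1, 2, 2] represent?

-19/26

Compute successive convergents:
a_0 = -1: -1/1
a_1 = 3: -2/3
a_2 = 1: -3/4
a_3 = 2: -8/11
a_4 = 2: -19/26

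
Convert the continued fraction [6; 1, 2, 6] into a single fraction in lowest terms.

Compute successive convergents:
a_0 = 6: 6/1
a_1 = 1: 7/1
a_2 = 2: 20/3
a_3 = 6: 127/19

127/19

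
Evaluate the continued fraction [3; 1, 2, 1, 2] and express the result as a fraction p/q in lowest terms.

41/11

Build up convergents one term at a time:
a_0 = 3: 3/1
a_1 = 1: 4/1
a_2 = 2: 11/3
a_3 = 1: 15/4
a_4 = 2: 41/11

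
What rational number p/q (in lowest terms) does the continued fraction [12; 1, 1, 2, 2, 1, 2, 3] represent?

Start with 3.
2 + 1/(3/1) = 2 + 1/3 = 7/3
1 + 1/(7/3) = 1 + 3/7 = 10/7
2 + 1/(10/7) = 2 + 7/10 = 27/10
2 + 1/(27/10) = 2 + 10/27 = 64/27
1 + 1/(64/27) = 1 + 27/64 = 91/64
1 + 1/(91/64) = 1 + 64/91 = 155/91
12 + 1/(155/91) = 12 + 91/155 = 1951/155

1951/155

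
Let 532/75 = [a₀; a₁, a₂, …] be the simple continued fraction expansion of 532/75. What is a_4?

2

Repeatedly divide and take the remainder:
532 = 7·75 + 7, so a_0 = 7
75 = 10·7 + 5, so a_1 = 10
7 = 1·5 + 2, so a_2 = 1
5 = 2·2 + 1, so a_3 = 2
2 = 2·1 + 0, so a_4 = 2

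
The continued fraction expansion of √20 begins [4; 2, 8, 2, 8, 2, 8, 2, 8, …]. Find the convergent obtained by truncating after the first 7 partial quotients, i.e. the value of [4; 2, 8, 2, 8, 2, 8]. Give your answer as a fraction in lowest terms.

24476/5473

Start with 8.
2 + 1/(8/1) = 2 + 1/8 = 17/8
8 + 1/(17/8) = 8 + 8/17 = 144/17
2 + 1/(144/17) = 2 + 17/144 = 305/144
8 + 1/(305/144) = 8 + 144/305 = 2584/305
2 + 1/(2584/305) = 2 + 305/2584 = 5473/2584
4 + 1/(5473/2584) = 4 + 2584/5473 = 24476/5473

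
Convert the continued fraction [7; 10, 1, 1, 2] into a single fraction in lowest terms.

a_0 = 7: 7/1
a_1 = 10: 71/10
a_2 = 1: 78/11
a_3 = 1: 149/21
a_4 = 2: 376/53

376/53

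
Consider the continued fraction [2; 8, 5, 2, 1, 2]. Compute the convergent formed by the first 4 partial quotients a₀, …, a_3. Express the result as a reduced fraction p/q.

191/90

a_0 = 2: 2/1
a_1 = 8: 17/8
a_2 = 5: 87/41
a_3 = 2: 191/90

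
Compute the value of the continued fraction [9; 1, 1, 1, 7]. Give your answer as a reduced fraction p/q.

Start with 7.
1 + 1/(7/1) = 1 + 1/7 = 8/7
1 + 1/(8/7) = 1 + 7/8 = 15/8
1 + 1/(15/8) = 1 + 8/15 = 23/15
9 + 1/(23/15) = 9 + 15/23 = 222/23

222/23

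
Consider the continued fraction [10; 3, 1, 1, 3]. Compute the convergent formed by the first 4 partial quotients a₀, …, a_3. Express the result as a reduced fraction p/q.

Start with 1.
1 + 1/(1/1) = 1 + 1/1 = 2/1
3 + 1/(2/1) = 3 + 1/2 = 7/2
10 + 1/(7/2) = 10 + 2/7 = 72/7

72/7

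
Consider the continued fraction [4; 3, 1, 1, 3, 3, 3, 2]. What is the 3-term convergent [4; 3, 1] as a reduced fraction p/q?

Start with 1.
3 + 1/(1/1) = 3 + 1/1 = 4/1
4 + 1/(4/1) = 4 + 1/4 = 17/4

17/4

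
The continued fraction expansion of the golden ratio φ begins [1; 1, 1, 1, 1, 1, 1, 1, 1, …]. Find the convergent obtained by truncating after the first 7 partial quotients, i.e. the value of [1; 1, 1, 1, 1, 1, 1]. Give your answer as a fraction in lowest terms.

21/13

Collapse the nested fraction from the inside out:
Start with 1.
1 + 1/(1/1) = 1 + 1/1 = 2/1
1 + 1/(2/1) = 1 + 1/2 = 3/2
1 + 1/(3/2) = 1 + 2/3 = 5/3
1 + 1/(5/3) = 1 + 3/5 = 8/5
1 + 1/(8/5) = 1 + 5/8 = 13/8
1 + 1/(13/8) = 1 + 8/13 = 21/13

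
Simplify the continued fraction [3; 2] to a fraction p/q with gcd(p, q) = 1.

Collapse the nested fraction from the inside out:
Start with 2.
3 + 1/(2/1) = 3 + 1/2 = 7/2

7/2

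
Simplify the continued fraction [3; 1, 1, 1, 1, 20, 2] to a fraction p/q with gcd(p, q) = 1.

760/211

a_0 = 3: 3/1
a_1 = 1: 4/1
a_2 = 1: 7/2
a_3 = 1: 11/3
a_4 = 1: 18/5
a_5 = 20: 371/103
a_6 = 2: 760/211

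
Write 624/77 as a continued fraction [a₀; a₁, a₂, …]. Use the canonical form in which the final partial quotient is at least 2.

624 ÷ 77 → quotient 8, remainder 8
77 ÷ 8 → quotient 9, remainder 5
8 ÷ 5 → quotient 1, remainder 3
5 ÷ 3 → quotient 1, remainder 2
3 ÷ 2 → quotient 1, remainder 1
2 ÷ 1 → quotient 2, remainder 0

[8; 9, 1, 1, 1, 2]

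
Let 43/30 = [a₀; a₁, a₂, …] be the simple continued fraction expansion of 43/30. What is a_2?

43 ÷ 30 → quotient 1, remainder 13
30 ÷ 13 → quotient 2, remainder 4
13 ÷ 4 → quotient 3, remainder 1

3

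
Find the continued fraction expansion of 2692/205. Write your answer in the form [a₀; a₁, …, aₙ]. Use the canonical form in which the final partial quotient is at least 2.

2692 ÷ 205 → quotient 13, remainder 27
205 ÷ 27 → quotient 7, remainder 16
27 ÷ 16 → quotient 1, remainder 11
16 ÷ 11 → quotient 1, remainder 5
11 ÷ 5 → quotient 2, remainder 1
5 ÷ 1 → quotient 5, remainder 0

[13; 7, 1, 1, 2, 5]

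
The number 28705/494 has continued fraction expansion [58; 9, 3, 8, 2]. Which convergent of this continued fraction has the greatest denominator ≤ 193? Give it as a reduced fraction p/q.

1627/28

a_0 = 58: 58/1  (≤ bound)
a_1 = 9: 523/9  (≤ bound)
a_2 = 3: 1627/28  (≤ bound)
a_3 = 8: 13539/233  (> 193, stop)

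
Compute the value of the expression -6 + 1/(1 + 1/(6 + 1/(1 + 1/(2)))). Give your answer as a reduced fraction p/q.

-118/23

Start with 2.
1 + 1/(2/1) = 1 + 1/2 = 3/2
6 + 1/(3/2) = 6 + 2/3 = 20/3
1 + 1/(20/3) = 1 + 3/20 = 23/20
-6 + 1/(23/20) = -6 + 20/23 = -118/23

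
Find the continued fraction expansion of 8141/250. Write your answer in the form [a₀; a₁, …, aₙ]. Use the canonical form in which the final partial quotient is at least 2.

8141 ÷ 250 → quotient 32, remainder 141
250 ÷ 141 → quotient 1, remainder 109
141 ÷ 109 → quotient 1, remainder 32
109 ÷ 32 → quotient 3, remainder 13
32 ÷ 13 → quotient 2, remainder 6
13 ÷ 6 → quotient 2, remainder 1
6 ÷ 1 → quotient 6, remainder 0

[32; 1, 1, 3, 2, 2, 6]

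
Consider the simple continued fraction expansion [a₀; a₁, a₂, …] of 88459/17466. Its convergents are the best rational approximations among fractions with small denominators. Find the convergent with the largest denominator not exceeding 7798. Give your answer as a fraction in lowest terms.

35650/7039

a_0 = 5: 5/1  (≤ bound)
a_1 = 15: 76/15  (≤ bound)
a_2 = 2: 157/31  (≤ bound)
a_3 = 7: 1175/232  (≤ bound)
a_4 = 1: 1332/263  (≤ bound)
a_5 = 12: 17159/3388  (≤ bound)
a_6 = 2: 35650/7039  (≤ bound)
a_7 = 2: 88459/17466  (> 7798, stop)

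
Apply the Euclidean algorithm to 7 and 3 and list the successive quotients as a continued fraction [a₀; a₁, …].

Repeatedly divide and take the remainder:
7 ÷ 3 → quotient 2, remainder 1
3 ÷ 1 → quotient 3, remainder 0

[2; 3]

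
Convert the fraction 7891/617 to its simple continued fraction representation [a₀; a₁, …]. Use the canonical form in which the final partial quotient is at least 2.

Run the Euclidean algorithm, recording each quotient:
⌊7891/617⌋ = 12, remainder 487
⌊617/487⌋ = 1, remainder 130
⌊487/130⌋ = 3, remainder 97
⌊130/97⌋ = 1, remainder 33
⌊97/33⌋ = 2, remainder 31
⌊33/31⌋ = 1, remainder 2
⌊31/2⌋ = 15, remainder 1
⌊2/1⌋ = 2, remainder 0

[12; 1, 3, 1, 2, 1, 15, 2]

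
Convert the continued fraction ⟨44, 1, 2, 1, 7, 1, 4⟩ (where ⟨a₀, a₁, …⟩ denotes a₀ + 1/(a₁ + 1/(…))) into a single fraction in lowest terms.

a_0 = 44: 44/1
a_1 = 1: 45/1
a_2 = 2: 134/3
a_3 = 1: 179/4
a_4 = 7: 1387/31
a_5 = 1: 1566/35
a_6 = 4: 7651/171

7651/171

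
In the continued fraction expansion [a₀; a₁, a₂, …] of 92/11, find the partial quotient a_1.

2

Repeatedly divide and take the remainder:
92 = 8·11 + 4, so a_0 = 8
11 = 2·4 + 3, so a_1 = 2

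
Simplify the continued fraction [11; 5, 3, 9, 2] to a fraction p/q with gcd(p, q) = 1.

Start with 2.
9 + 1/(2/1) = 9 + 1/2 = 19/2
3 + 1/(19/2) = 3 + 2/19 = 59/19
5 + 1/(59/19) = 5 + 19/59 = 314/59
11 + 1/(314/59) = 11 + 59/314 = 3513/314

3513/314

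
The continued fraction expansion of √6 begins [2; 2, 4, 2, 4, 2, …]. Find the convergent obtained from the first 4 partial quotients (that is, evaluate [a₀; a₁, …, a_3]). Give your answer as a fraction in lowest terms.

49/20

a_0 = 2: 2/1
a_1 = 2: 5/2
a_2 = 4: 22/9
a_3 = 2: 49/20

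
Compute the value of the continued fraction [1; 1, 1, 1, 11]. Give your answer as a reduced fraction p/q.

Build up convergents one term at a time:
a_0 = 1: 1/1
a_1 = 1: 2/1
a_2 = 1: 3/2
a_3 = 1: 5/3
a_4 = 11: 58/35

58/35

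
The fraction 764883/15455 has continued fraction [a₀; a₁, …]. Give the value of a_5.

Apply division with remainder until the remainder is 0:
⌊764883/15455⌋ = 49, remainder 7588
⌊15455/7588⌋ = 2, remainder 279
⌊7588/279⌋ = 27, remainder 55
⌊279/55⌋ = 5, remainder 4
⌊55/4⌋ = 13, remainder 3
⌊4/3⌋ = 1, remainder 1

1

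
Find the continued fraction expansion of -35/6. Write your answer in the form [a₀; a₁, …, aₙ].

-35 = -6·6 + 1, so a_0 = -6
6 = 6·1 + 0, so a_1 = 6

[-6; 6]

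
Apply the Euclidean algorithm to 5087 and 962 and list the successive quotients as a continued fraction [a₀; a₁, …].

[5; 3, 2, 8, 1, 2, 1, 3]

5087 ÷ 962 → quotient 5, remainder 277
962 ÷ 277 → quotient 3, remainder 131
277 ÷ 131 → quotient 2, remainder 15
131 ÷ 15 → quotient 8, remainder 11
15 ÷ 11 → quotient 1, remainder 4
11 ÷ 4 → quotient 2, remainder 3
4 ÷ 3 → quotient 1, remainder 1
3 ÷ 1 → quotient 3, remainder 0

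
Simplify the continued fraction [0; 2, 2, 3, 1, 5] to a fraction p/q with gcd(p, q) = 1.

Build up convergents one term at a time:
a_0 = 0: 0/1
a_1 = 2: 1/2
a_2 = 2: 2/5
a_3 = 3: 7/17
a_4 = 1: 9/22
a_5 = 5: 52/127

52/127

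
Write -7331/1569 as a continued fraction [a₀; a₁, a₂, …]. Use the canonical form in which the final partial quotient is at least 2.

[-5; 3, 19, 27]

Run the Euclidean algorithm, recording each quotient:
-7331 = -5·1569 + 514, so a_0 = -5
1569 = 3·514 + 27, so a_1 = 3
514 = 19·27 + 1, so a_2 = 19
27 = 27·1 + 0, so a_3 = 27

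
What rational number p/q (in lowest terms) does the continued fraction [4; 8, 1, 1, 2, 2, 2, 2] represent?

Compute successive convergents:
a_0 = 4: 4/1
a_1 = 8: 33/8
a_2 = 1: 37/9
a_3 = 1: 70/17
a_4 = 2: 177/43
a_5 = 2: 424/103
a_6 = 2: 1025/249
a_7 = 2: 2474/601

2474/601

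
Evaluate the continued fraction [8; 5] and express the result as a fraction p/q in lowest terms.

Work from the innermost term outward:
Start with 5.
8 + 1/(5/1) = 8 + 1/5 = 41/5

41/5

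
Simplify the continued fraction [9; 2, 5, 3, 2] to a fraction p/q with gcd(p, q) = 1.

Use the convergent recurrence hₖ = aₖ·hₖ₋₁ + hₖ₋₂ (and likewise for the denominators kₖ):
a_0 = 9: 9/1
a_1 = 2: 19/2
a_2 = 5: 104/11
a_3 = 3: 331/35
a_4 = 2: 766/81

766/81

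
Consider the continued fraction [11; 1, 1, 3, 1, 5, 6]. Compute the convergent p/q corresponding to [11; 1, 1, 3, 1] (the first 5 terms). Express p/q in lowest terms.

Compute successive convergents:
a_0 = 11: 11/1
a_1 = 1: 12/1
a_2 = 1: 23/2
a_3 = 3: 81/7
a_4 = 1: 104/9

104/9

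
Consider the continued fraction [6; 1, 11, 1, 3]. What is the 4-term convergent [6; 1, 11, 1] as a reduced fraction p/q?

90/13

a_0 = 6: 6/1
a_1 = 1: 7/1
a_2 = 11: 83/12
a_3 = 1: 90/13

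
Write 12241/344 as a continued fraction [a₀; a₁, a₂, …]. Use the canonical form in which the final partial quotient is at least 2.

[35; 1, 1, 2, 2, 6, 1, 3]

Apply division with remainder until the remainder is 0:
⌊12241/344⌋ = 35, remainder 201
⌊344/201⌋ = 1, remainder 143
⌊201/143⌋ = 1, remainder 58
⌊143/58⌋ = 2, remainder 27
⌊58/27⌋ = 2, remainder 4
⌊27/4⌋ = 6, remainder 3
⌊4/3⌋ = 1, remainder 1
⌊3/1⌋ = 3, remainder 0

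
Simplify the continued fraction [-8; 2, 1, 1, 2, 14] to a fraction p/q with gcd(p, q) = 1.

-1424/187

Use the convergent recurrence hₖ = aₖ·hₖ₋₁ + hₖ₋₂ (and likewise for the denominators kₖ):
a_0 = -8: -8/1
a_1 = 2: -15/2
a_2 = 1: -23/3
a_3 = 1: -38/5
a_4 = 2: -99/13
a_5 = 14: -1424/187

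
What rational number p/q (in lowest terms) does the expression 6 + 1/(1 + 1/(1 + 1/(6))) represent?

85/13

a_0 = 6: 6/1
a_1 = 1: 7/1
a_2 = 1: 13/2
a_3 = 6: 85/13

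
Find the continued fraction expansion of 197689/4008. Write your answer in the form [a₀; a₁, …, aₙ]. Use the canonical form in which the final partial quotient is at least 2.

[49; 3, 11, 11, 1, 2, 3]

197689 = 49·4008 + 1297, so a_0 = 49
4008 = 3·1297 + 117, so a_1 = 3
1297 = 11·117 + 10, so a_2 = 11
117 = 11·10 + 7, so a_3 = 11
10 = 1·7 + 3, so a_4 = 1
7 = 2·3 + 1, so a_5 = 2
3 = 3·1 + 0, so a_6 = 3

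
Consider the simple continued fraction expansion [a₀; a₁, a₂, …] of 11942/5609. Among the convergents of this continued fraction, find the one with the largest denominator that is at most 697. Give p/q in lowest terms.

1435/674

List convergents until the denominator exceeds the bound:
a_0 = 2: 2/1  (≤ bound)
a_1 = 7: 15/7  (≤ bound)
a_2 = 1: 17/8  (≤ bound)
a_3 = 2: 49/23  (≤ bound)
a_4 = 1: 66/31  (≤ bound)
a_5 = 21: 1435/674  (≤ bound)
a_6 = 1: 1501/705  (> 697, stop)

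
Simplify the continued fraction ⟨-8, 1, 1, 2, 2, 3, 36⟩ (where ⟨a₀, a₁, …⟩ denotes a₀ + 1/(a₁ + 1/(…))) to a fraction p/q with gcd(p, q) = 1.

-11033/1488

a_0 = -8: -8/1
a_1 = 1: -7/1
a_2 = 1: -15/2
a_3 = 2: -37/5
a_4 = 2: -89/12
a_5 = 3: -304/41
a_6 = 36: -11033/1488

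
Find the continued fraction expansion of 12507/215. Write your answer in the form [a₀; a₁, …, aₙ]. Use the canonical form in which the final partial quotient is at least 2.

[58; 5, 1, 4, 3, 2]

Apply division with remainder until the remainder is 0:
⌊12507/215⌋ = 58, remainder 37
⌊215/37⌋ = 5, remainder 30
⌊37/30⌋ = 1, remainder 7
⌊30/7⌋ = 4, remainder 2
⌊7/2⌋ = 3, remainder 1
⌊2/1⌋ = 2, remainder 0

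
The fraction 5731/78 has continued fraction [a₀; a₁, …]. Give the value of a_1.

2

5731 ÷ 78 → quotient 73, remainder 37
78 ÷ 37 → quotient 2, remainder 4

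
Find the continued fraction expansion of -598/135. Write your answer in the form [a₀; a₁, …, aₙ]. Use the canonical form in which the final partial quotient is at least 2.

-598 ÷ 135 → quotient -5, remainder 77
135 ÷ 77 → quotient 1, remainder 58
77 ÷ 58 → quotient 1, remainder 19
58 ÷ 19 → quotient 3, remainder 1
19 ÷ 1 → quotient 19, remainder 0

[-5; 1, 1, 3, 19]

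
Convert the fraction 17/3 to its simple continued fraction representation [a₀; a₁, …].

[5; 1, 2]

Run the Euclidean algorithm, recording each quotient:
⌊17/3⌋ = 5, remainder 2
⌊3/2⌋ = 1, remainder 1
⌊2/1⌋ = 2, remainder 0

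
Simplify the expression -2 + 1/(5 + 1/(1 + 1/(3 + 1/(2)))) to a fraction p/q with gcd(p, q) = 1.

Starting at the tail and folding back:
Start with 2.
3 + 1/(2/1) = 3 + 1/2 = 7/2
1 + 1/(7/2) = 1 + 2/7 = 9/7
5 + 1/(9/7) = 5 + 7/9 = 52/9
-2 + 1/(52/9) = -2 + 9/52 = -95/52

-95/52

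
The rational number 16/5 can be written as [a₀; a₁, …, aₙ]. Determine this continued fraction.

[3; 5]

16 = 3·5 + 1, so a_0 = 3
5 = 5·1 + 0, so a_1 = 5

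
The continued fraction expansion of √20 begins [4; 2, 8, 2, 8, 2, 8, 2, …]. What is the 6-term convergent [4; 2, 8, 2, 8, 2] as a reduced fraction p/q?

Start with 2.
8 + 1/(2/1) = 8 + 1/2 = 17/2
2 + 1/(17/2) = 2 + 2/17 = 36/17
8 + 1/(36/17) = 8 + 17/36 = 305/36
2 + 1/(305/36) = 2 + 36/305 = 646/305
4 + 1/(646/305) = 4 + 305/646 = 2889/646

2889/646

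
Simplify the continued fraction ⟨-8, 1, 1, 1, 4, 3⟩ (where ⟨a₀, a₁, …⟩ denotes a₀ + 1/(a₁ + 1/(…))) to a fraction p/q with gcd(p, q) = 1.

Work from the innermost term outward:
Start with 3.
4 + 1/(3/1) = 4 + 1/3 = 13/3
1 + 1/(13/3) = 1 + 3/13 = 16/13
1 + 1/(16/13) = 1 + 13/16 = 29/16
1 + 1/(29/16) = 1 + 16/29 = 45/29
-8 + 1/(45/29) = -8 + 29/45 = -331/45

-331/45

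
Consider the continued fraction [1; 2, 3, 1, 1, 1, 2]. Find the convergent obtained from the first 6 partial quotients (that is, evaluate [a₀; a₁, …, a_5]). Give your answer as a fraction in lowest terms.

a_0 = 1: 1/1
a_1 = 2: 3/2
a_2 = 3: 10/7
a_3 = 1: 13/9
a_4 = 1: 23/16
a_5 = 1: 36/25

36/25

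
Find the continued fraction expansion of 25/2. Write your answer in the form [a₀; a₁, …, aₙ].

25 = 12·2 + 1, so a_0 = 12
2 = 2·1 + 0, so a_1 = 2

[12; 2]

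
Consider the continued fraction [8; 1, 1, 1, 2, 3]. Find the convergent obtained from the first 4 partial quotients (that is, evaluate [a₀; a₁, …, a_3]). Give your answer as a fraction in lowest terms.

26/3

Start with 1.
1 + 1/(1/1) = 1 + 1/1 = 2/1
1 + 1/(2/1) = 1 + 1/2 = 3/2
8 + 1/(3/2) = 8 + 2/3 = 26/3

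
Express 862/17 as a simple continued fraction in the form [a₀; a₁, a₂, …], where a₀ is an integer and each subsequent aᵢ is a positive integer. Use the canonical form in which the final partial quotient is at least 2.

862 = 50·17 + 12, so a_0 = 50
17 = 1·12 + 5, so a_1 = 1
12 = 2·5 + 2, so a_2 = 2
5 = 2·2 + 1, so a_3 = 2
2 = 2·1 + 0, so a_4 = 2

[50; 1, 2, 2, 2]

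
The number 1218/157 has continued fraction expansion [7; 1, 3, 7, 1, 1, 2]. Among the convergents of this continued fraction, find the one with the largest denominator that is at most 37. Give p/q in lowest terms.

256/33

List convergents until the denominator exceeds the bound:
a_0 = 7: 7/1  (≤ bound)
a_1 = 1: 8/1  (≤ bound)
a_2 = 3: 31/4  (≤ bound)
a_3 = 7: 225/29  (≤ bound)
a_4 = 1: 256/33  (≤ bound)
a_5 = 1: 481/62  (> 37, stop)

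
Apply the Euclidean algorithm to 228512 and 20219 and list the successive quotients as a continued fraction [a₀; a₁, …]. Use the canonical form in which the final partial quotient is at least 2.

Apply division with remainder until the remainder is 0:
⌊228512/20219⌋ = 11, remainder 6103
⌊20219/6103⌋ = 3, remainder 1910
⌊6103/1910⌋ = 3, remainder 373
⌊1910/373⌋ = 5, remainder 45
⌊373/45⌋ = 8, remainder 13
⌊45/13⌋ = 3, remainder 6
⌊13/6⌋ = 2, remainder 1
⌊6/1⌋ = 6, remainder 0

[11; 3, 3, 5, 8, 3, 2, 6]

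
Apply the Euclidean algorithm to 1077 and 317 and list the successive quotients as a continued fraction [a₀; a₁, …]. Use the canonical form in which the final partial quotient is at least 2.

[3; 2, 1, 1, 15, 4]

1077 ÷ 317 → quotient 3, remainder 126
317 ÷ 126 → quotient 2, remainder 65
126 ÷ 65 → quotient 1, remainder 61
65 ÷ 61 → quotient 1, remainder 4
61 ÷ 4 → quotient 15, remainder 1
4 ÷ 1 → quotient 4, remainder 0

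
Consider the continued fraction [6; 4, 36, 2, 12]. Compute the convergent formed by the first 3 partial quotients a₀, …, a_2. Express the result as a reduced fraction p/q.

Compute successive convergents:
a_0 = 6: 6/1
a_1 = 4: 25/4
a_2 = 36: 906/145

906/145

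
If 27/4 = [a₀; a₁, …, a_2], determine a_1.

Repeatedly divide and take the remainder:
27 = 6·4 + 3, so a_0 = 6
4 = 1·3 + 1, so a_1 = 1

1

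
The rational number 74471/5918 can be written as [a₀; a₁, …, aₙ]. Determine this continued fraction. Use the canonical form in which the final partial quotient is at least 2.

[12; 1, 1, 2, 2, 14, 11, 3]

⌊74471/5918⌋ = 12, remainder 3455
⌊5918/3455⌋ = 1, remainder 2463
⌊3455/2463⌋ = 1, remainder 992
⌊2463/992⌋ = 2, remainder 479
⌊992/479⌋ = 2, remainder 34
⌊479/34⌋ = 14, remainder 3
⌊34/3⌋ = 11, remainder 1
⌊3/1⌋ = 3, remainder 0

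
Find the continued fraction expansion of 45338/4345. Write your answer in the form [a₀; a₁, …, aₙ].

[10; 2, 3, 3, 6, 1, 25]

⌊45338/4345⌋ = 10, remainder 1888
⌊4345/1888⌋ = 2, remainder 569
⌊1888/569⌋ = 3, remainder 181
⌊569/181⌋ = 3, remainder 26
⌊181/26⌋ = 6, remainder 25
⌊26/25⌋ = 1, remainder 1
⌊25/1⌋ = 25, remainder 0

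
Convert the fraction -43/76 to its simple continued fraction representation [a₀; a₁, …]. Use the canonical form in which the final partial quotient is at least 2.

[-1; 2, 3, 3, 3]

Apply division with remainder until the remainder is 0:
⌊-43/76⌋ = -1, remainder 33
⌊76/33⌋ = 2, remainder 10
⌊33/10⌋ = 3, remainder 3
⌊10/3⌋ = 3, remainder 1
⌊3/1⌋ = 3, remainder 0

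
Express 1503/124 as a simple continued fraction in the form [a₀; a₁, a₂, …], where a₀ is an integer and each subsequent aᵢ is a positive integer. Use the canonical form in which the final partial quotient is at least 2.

1503 = 12·124 + 15, so a_0 = 12
124 = 8·15 + 4, so a_1 = 8
15 = 3·4 + 3, so a_2 = 3
4 = 1·3 + 1, so a_3 = 1
3 = 3·1 + 0, so a_4 = 3

[12; 8, 3, 1, 3]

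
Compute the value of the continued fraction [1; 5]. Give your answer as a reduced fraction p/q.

Build up convergents one term at a time:
a_0 = 1: 1/1
a_1 = 5: 6/5

6/5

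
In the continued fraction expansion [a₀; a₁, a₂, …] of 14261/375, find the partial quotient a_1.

34

Repeatedly divide and take the remainder:
⌊14261/375⌋ = 38, remainder 11
⌊375/11⌋ = 34, remainder 1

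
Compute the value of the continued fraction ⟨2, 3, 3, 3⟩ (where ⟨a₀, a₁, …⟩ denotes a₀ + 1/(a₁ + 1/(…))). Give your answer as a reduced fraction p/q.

Work from the innermost term outward:
Start with 3.
3 + 1/(3/1) = 3 + 1/3 = 10/3
3 + 1/(10/3) = 3 + 3/10 = 33/10
2 + 1/(33/10) = 2 + 10/33 = 76/33

76/33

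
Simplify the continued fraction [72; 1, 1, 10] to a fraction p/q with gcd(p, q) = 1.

Work from the innermost term outward:
Start with 10.
1 + 1/(10/1) = 1 + 1/10 = 11/10
1 + 1/(11/10) = 1 + 10/11 = 21/11
72 + 1/(21/11) = 72 + 11/21 = 1523/21

1523/21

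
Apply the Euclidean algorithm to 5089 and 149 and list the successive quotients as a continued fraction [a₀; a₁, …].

[34; 6, 2, 11]

⌊5089/149⌋ = 34, remainder 23
⌊149/23⌋ = 6, remainder 11
⌊23/11⌋ = 2, remainder 1
⌊11/1⌋ = 11, remainder 0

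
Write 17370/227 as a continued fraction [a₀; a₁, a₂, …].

[76; 1, 1, 12, 9]

17370 = 76·227 + 118, so a_0 = 76
227 = 1·118 + 109, so a_1 = 1
118 = 1·109 + 9, so a_2 = 1
109 = 12·9 + 1, so a_3 = 12
9 = 9·1 + 0, so a_4 = 9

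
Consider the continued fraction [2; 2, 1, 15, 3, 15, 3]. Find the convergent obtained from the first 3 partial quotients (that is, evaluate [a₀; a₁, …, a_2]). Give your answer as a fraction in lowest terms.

Use the convergent recurrence hₖ = aₖ·hₖ₋₁ + hₖ₋₂ (and likewise for the denominators kₖ):
a_0 = 2: 2/1
a_1 = 2: 5/2
a_2 = 1: 7/3

7/3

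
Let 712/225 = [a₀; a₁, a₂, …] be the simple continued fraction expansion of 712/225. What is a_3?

3

712 ÷ 225 → quotient 3, remainder 37
225 ÷ 37 → quotient 6, remainder 3
37 ÷ 3 → quotient 12, remainder 1
3 ÷ 1 → quotient 3, remainder 0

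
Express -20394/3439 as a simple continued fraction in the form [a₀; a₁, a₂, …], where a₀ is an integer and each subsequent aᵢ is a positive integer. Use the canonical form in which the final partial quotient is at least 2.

[-6; 14, 3, 26, 3]

Run the Euclidean algorithm, recording each quotient:
-20394 = -6·3439 + 240, so a_0 = -6
3439 = 14·240 + 79, so a_1 = 14
240 = 3·79 + 3, so a_2 = 3
79 = 26·3 + 1, so a_3 = 26
3 = 3·1 + 0, so a_4 = 3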